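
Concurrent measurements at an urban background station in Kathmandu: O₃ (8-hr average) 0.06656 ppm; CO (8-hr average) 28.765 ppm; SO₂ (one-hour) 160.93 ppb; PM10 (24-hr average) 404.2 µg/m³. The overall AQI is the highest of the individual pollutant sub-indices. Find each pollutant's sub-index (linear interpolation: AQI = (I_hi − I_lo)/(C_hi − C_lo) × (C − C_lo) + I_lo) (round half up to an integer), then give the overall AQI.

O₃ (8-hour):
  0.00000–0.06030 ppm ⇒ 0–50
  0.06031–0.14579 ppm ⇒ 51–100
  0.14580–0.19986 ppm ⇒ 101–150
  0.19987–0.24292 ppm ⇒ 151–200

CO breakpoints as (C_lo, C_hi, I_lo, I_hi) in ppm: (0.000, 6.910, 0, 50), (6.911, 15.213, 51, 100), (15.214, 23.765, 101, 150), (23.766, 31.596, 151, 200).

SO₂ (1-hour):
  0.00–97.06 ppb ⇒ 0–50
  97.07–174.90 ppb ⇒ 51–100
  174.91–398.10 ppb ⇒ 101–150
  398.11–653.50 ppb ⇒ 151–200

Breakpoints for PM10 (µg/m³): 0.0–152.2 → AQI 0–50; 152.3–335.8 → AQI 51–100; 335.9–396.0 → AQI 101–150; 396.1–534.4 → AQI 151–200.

O₃ 0.06656: bracket 0.06031–0.14579 → index 51–100; slope 49/0.08548, offset 0.00625.
AQI = 51 + 49/0.08548·0.00625 ≈ 54.58 ⇒ 55.
CO 28.765: bracket 23.766–31.596 → index 151–200; slope 49/7.830, offset 4.999.
AQI = 151 + 49/7.830·4.999 ≈ 182.28 ⇒ 182.
SO₂: 160.93 ∈ [97.07, 174.90] ↔ index [51, 100].
51 + (160.93−97.07)·(100−51)/(174.90−97.07) = 51 + 63.86·49/77.83 ≈ 91.20, so AQI = 91.
PM10 404.2: bracket 396.1–534.4 → index 151–200; slope 49/138.3, offset 8.1.
AQI = 151 + 49/138.3·8.1 ≈ 153.87 ⇒ 154.
Sub-indices: O₃→55, CO→182, SO₂→91, PM10→154. Overall AQI = max = 182; dominant pollutant is CO.

182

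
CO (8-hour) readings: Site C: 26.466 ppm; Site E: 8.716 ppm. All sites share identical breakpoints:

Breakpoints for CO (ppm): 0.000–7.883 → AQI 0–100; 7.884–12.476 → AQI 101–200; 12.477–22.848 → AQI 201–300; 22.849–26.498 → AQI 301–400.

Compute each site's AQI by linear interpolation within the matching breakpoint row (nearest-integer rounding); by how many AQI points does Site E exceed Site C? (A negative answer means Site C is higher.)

Site C: 26.466 ∈ [22.849, 26.498] ↔ index [301, 400].
301 + (26.466−22.849)·(400−301)/(26.498−22.849) = 301 + 3.617·99/3.649 ≈ 399.13, so AQI = 399.
Site E: 8.716 lies in 7.884–12.476, so I_lo=101, I_hi=200, C_lo=7.884, C_hi=12.476.
(200−101)/(12.476−7.884) × (8.716−7.884) + 101 = 99/4.592 × 0.832 + 101 ≈ 118.94 → 119.
AQIs: Site C=399, Site E=119. Site E (119) − Site C (399) = -280.

-280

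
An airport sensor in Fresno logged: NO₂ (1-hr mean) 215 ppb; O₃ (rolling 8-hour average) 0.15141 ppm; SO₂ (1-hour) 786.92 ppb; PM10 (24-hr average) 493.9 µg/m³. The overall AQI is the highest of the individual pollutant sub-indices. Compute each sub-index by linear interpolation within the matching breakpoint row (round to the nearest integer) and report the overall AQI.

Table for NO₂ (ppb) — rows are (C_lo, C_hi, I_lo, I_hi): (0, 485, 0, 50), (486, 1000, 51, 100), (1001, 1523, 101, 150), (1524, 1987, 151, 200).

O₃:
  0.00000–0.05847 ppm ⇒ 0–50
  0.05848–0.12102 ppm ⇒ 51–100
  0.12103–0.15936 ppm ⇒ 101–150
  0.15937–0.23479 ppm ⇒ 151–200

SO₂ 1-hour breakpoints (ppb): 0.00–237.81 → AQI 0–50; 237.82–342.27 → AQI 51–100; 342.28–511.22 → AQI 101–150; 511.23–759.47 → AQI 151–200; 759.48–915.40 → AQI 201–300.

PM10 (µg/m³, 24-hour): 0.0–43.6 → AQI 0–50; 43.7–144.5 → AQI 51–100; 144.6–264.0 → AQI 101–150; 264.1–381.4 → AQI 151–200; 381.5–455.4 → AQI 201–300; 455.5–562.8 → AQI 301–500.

NO₂: 215 lies in 0–485, so I_lo=0, I_hi=50, C_lo=0, C_hi=485.
(50−0)/(485−0) × (215−0) + 0 = 50/485 × 215 + 0 ≈ 22.16 → 22.
O₃: 0.15141 lies in 0.12103–0.15936, so I_lo=101, I_hi=150, C_lo=0.12103, C_hi=0.15936.
(150−101)/(0.15936−0.12103) × (0.15141−0.12103) + 101 = 49/0.03833 × 0.03038 + 101 ≈ 139.84 → 140.
SO₂: 786.92 ∈ [759.48, 915.40] ↔ index [201, 300].
201 + (786.92−759.48)·(300−201)/(915.40−759.48) = 201 + 27.44·99/155.92 ≈ 218.42, so AQI = 218.
PM10: 493.9 lies in 455.5–562.8, so I_lo=301, I_hi=500, C_lo=455.5, C_hi=562.8.
(500−301)/(562.8−455.5) × (493.9−455.5) + 301 = 199/107.3 × 38.4 + 301 ≈ 372.22 → 372.
Sub-indices: NO₂→22, O₃→140, SO₂→218, PM10→372. Overall AQI = max = 372; dominant pollutant is PM10.

372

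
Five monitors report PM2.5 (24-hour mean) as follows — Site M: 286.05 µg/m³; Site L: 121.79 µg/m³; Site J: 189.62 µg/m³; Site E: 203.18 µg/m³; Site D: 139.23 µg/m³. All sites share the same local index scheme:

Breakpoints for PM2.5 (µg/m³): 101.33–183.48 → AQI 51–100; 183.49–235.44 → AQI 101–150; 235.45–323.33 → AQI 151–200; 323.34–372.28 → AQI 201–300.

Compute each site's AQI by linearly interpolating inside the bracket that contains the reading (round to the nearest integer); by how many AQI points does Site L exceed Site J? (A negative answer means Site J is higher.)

Site M: 286.05 ∈ [235.45, 323.33] ↔ index [151, 200].
151 + (286.05−235.45)·(200−151)/(323.33−235.45) = 151 + 50.60·49/87.88 ≈ 179.21, so AQI = 179.
Site L: row 101.33–183.48 (AQI 51–100). (100−51)·(121.79−101.33)/(183.48−101.33) + 51 = 49·20.46/82.15 + 51 ≈ 63.20 → 63.
Site J: 189.62 lies in 183.49–235.44, so I_lo=101, I_hi=150, C_lo=183.49, C_hi=235.44.
(150−101)/(235.44−183.49) × (189.62−183.49) + 101 = 49/51.95 × 6.13 + 101 ≈ 106.78 → 107.
Site E: 203.18 ∈ [183.49, 235.44] ↔ index [101, 150].
101 + (203.18−183.49)·(150−101)/(235.44−183.49) = 101 + 19.69·49/51.95 ≈ 119.57, so AQI = 120.
Site D: 139.23 lies in 101.33–183.48, so I_lo=51, I_hi=100, C_lo=101.33, C_hi=183.48.
(100−51)/(183.48−101.33) × (139.23−101.33) + 51 = 49/82.15 × 37.90 + 51 ≈ 73.61 → 74.
AQIs: Site M=179, Site L=63, Site J=107, Site E=120, Site D=74. Site L (63) − Site J (107) = -44.

-44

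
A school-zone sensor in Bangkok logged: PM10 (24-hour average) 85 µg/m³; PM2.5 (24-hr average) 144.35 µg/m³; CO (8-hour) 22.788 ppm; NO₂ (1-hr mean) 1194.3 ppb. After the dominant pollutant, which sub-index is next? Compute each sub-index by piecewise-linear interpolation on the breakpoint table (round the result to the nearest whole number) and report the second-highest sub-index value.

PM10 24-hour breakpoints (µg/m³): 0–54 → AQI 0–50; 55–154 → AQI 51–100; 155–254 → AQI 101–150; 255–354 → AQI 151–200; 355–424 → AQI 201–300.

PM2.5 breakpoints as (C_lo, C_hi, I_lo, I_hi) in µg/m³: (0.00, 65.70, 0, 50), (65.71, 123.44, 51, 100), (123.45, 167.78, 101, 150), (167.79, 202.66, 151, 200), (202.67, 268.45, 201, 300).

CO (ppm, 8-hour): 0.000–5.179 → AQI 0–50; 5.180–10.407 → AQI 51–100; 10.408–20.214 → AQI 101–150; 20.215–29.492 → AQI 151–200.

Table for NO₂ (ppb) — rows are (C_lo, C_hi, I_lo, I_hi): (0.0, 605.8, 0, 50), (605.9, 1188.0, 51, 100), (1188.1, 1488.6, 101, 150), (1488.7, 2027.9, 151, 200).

PM10 85: bracket 55–154 → index 51–100; slope 49/99, offset 30.
AQI = 51 + 49/99·30 ≈ 65.85 ⇒ 66.
PM2.5: 144.35 lies in 123.45–167.78, so I_lo=101, I_hi=150, C_lo=123.45, C_hi=167.78.
(150−101)/(167.78−123.45) × (144.35−123.45) + 101 = 49/44.33 × 20.90 + 101 ≈ 124.10 → 124.
CO 22.788: bracket 20.215–29.492 → index 151–200; slope 49/9.277, offset 2.573.
AQI = 151 + 49/9.277·2.573 ≈ 164.59 ⇒ 165.
NO₂: 1194.3 ∈ [1188.1, 1488.6] ↔ index [101, 150].
101 + (1194.3−1188.1)·(150−101)/(1488.6−1188.1) = 101 + 6.2·49/300.5 ≈ 102.01, so AQI = 102.
Sub-indices: PM10→66, PM2.5→124, CO→165, NO₂→102. Ranked high→low: 165, 124, 102, 66. Second-highest sub-index = 124.

124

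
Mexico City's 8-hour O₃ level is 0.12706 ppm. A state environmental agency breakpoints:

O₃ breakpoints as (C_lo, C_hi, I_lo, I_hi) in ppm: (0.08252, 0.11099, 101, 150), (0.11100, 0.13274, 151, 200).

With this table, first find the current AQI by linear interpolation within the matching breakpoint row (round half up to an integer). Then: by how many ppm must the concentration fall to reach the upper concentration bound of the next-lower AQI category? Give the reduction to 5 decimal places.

O₃: 0.12706 lies in 0.11100–0.13274, so I_lo=151, I_hi=200, C_lo=0.11100, C_hi=0.13274.
(200−151)/(0.13274−0.11100) × (0.12706−0.11100) + 151 = 49/0.02174 × 0.01606 + 151 ≈ 187.20 → 187.
Current AQI 187 is in the Unhealthy range (151–200). The next-lower category tops out at AQI 150, whose upper concentration bound is 0.11099 ppm.
Reduction needed = 0.12706 − 0.11099 = 0.01607 ppm.

0.01607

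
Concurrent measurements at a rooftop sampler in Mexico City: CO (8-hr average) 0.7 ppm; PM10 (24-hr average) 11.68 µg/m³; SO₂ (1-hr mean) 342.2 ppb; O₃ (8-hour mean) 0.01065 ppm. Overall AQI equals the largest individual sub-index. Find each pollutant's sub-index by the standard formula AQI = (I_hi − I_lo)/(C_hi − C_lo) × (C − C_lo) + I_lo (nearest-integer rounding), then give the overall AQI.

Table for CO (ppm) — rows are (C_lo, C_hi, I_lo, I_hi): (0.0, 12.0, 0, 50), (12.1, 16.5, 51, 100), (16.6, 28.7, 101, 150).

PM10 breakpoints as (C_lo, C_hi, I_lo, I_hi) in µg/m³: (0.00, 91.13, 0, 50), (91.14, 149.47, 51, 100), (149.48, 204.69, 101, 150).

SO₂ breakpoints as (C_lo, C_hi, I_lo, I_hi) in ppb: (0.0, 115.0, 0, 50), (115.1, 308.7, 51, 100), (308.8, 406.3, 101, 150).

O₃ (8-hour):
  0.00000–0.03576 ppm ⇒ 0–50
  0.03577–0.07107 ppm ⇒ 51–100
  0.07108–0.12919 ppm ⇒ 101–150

118

CO 0.7: bracket 0.0–12.0 → index 0–50; slope 50/12.0, offset 0.7.
AQI = 0 + 50/12.0·0.7 ≈ 2.92 ⇒ 3.
PM10: 11.68 ∈ [0.00, 91.13] ↔ index [0, 50].
0 + (11.68−0.00)·(50−0)/(91.13−0.00) = 0 + 11.68·50/91.13 ≈ 6.41, so AQI = 6.
SO₂ 342.2: bracket 308.8–406.3 → index 101–150; slope 49/97.5, offset 33.4.
AQI = 101 + 49/97.5·33.4 ≈ 117.79 ⇒ 118.
O₃: 0.01065 ∈ [0.00000, 0.03576] ↔ index [0, 50].
0 + (0.01065−0.00000)·(50−0)/(0.03576−0.00000) = 0 + 0.01065·50/0.03576 ≈ 14.89, so AQI = 15.
Sub-indices: CO→3, PM10→6, SO₂→118, O₃→15. Overall AQI = max = 118; dominant pollutant is SO₂.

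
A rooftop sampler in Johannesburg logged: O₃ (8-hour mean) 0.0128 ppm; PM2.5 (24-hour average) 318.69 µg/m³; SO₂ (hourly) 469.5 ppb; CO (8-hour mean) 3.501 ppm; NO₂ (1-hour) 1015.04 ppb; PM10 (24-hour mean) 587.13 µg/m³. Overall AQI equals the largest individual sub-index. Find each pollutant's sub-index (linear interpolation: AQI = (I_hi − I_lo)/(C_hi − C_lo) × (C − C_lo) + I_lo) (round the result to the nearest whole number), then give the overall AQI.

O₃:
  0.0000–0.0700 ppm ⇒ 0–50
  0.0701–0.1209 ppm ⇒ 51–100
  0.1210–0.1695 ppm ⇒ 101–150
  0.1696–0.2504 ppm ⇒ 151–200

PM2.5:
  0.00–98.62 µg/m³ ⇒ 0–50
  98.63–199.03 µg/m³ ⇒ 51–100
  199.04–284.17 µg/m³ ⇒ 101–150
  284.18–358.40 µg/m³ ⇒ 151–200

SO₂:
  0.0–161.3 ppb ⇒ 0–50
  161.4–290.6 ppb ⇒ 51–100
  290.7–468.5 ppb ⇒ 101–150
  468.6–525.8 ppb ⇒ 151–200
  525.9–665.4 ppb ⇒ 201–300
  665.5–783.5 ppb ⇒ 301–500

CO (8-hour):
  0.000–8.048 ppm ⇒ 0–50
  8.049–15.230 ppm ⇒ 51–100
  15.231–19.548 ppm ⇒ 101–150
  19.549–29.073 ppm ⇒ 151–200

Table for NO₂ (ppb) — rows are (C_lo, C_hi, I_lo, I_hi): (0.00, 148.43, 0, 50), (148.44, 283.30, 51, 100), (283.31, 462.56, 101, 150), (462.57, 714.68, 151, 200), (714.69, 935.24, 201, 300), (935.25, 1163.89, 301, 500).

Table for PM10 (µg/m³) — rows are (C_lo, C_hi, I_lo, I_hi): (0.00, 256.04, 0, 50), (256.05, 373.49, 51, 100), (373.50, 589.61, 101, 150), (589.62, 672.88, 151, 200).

370

O₃: 0.0128 ∈ [0.0000, 0.0700] ↔ index [0, 50].
0 + (0.0128−0.0000)·(50−0)/(0.0700−0.0000) = 0 + 0.0128·50/0.0700 ≈ 9.14, so AQI = 9.
PM2.5: 318.69 lies in 284.18–358.40, so I_lo=151, I_hi=200, C_lo=284.18, C_hi=358.40.
(200−151)/(358.40−284.18) × (318.69−284.18) + 151 = 49/74.22 × 34.51 + 151 ≈ 173.78 → 174.
SO₂ 469.5: bracket 468.6–525.8 → index 151–200; slope 49/57.2, offset 0.9.
AQI = 151 + 49/57.2·0.9 ≈ 151.77 ⇒ 152.
CO: 3.501 lies in 0.000–8.048, so I_lo=0, I_hi=50, C_lo=0.000, C_hi=8.048.
(50−0)/(8.048−0.000) × (3.501−0.000) + 0 = 50/8.048 × 3.501 + 0 ≈ 21.75 → 22.
NO₂: 1015.04 ∈ [935.25, 1163.89] ↔ index [301, 500].
301 + (1015.04−935.25)·(500−301)/(1163.89−935.25) = 301 + 79.79·199/228.64 ≈ 370.45, so AQI = 370.
PM10: 587.13 lies in 373.50–589.61, so I_lo=101, I_hi=150, C_lo=373.50, C_hi=589.61.
(150−101)/(589.61−373.50) × (587.13−373.50) + 101 = 49/216.11 × 213.63 + 101 ≈ 149.44 → 149.
Sub-indices: O₃→9, PM2.5→174, SO₂→152, CO→22, NO₂→370, PM10→149. Overall AQI = max = 370; dominant pollutant is NO₂.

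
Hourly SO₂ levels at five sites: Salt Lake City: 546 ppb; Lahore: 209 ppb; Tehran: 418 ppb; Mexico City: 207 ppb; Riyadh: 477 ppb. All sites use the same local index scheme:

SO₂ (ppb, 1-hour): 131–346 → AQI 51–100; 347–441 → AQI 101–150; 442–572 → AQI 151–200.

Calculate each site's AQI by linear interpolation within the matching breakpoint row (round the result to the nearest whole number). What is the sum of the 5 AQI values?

Salt Lake City 546: bracket 442–572 → index 151–200; slope 49/130, offset 104.
AQI = 151 + 49/130·104 ≈ 190.20 ⇒ 190.
Lahore: 209 ∈ [131, 346] ↔ index [51, 100].
51 + (209−131)·(100−51)/(346−131) = 51 + 78·49/215 ≈ 68.78, so AQI = 69.
Tehran: 418 ∈ [347, 441] ↔ index [101, 150].
101 + (418−347)·(150−101)/(441−347) = 101 + 71·49/94 ≈ 138.01, so AQI = 138.
Mexico City: 207 ∈ [131, 346] ↔ index [51, 100].
51 + (207−131)·(100−51)/(346−131) = 51 + 76·49/215 ≈ 68.32, so AQI = 68.
Riyadh 477: bracket 442–572 → index 151–200; slope 49/130, offset 35.
AQI = 151 + 49/130·35 ≈ 164.19 ⇒ 164.
AQIs: Salt Lake City=190, Lahore=69, Tehran=138, Mexico City=68, Riyadh=164. Sum = 190 + 69 + 138 + 68 + 164 = 629.

629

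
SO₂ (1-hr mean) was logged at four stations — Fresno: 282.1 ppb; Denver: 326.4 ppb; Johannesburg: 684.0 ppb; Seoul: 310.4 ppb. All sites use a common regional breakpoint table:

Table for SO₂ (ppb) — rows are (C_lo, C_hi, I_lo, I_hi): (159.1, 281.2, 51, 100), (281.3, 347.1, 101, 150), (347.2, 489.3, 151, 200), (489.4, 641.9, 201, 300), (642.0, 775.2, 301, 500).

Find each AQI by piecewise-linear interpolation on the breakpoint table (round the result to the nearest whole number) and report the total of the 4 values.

Fresno 282.1: bracket 281.3–347.1 → index 101–150; slope 49/65.8, offset 0.8.
AQI = 101 + 49/65.8·0.8 ≈ 101.60 ⇒ 102.
Denver: 326.4 lies in 281.3–347.1, so I_lo=101, I_hi=150, C_lo=281.3, C_hi=347.1.
(150−101)/(347.1−281.3) × (326.4−281.3) + 101 = 49/65.8 × 45.1 + 101 ≈ 134.59 → 135.
Johannesburg: 684.0 lies in 642.0–775.2, so I_lo=301, I_hi=500, C_lo=642.0, C_hi=775.2.
(500−301)/(775.2−642.0) × (684.0−642.0) + 301 = 199/133.2 × 42.0 + 301 ≈ 363.75 → 364.
Seoul: 310.4 lies in 281.3–347.1, so I_lo=101, I_hi=150, C_lo=281.3, C_hi=347.1.
(150−101)/(347.1−281.3) × (310.4−281.3) + 101 = 49/65.8 × 29.1 + 101 ≈ 122.67 → 123.
AQIs: Fresno=102, Denver=135, Johannesburg=364, Seoul=123. Sum = 102 + 135 + 364 + 123 = 724.

724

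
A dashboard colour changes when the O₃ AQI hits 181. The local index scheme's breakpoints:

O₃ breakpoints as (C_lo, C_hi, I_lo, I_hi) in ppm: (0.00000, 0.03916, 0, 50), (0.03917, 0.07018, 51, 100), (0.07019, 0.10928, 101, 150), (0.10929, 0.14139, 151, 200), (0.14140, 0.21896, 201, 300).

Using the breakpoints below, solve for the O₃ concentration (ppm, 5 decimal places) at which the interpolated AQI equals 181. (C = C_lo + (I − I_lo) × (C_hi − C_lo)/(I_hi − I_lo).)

AQI 181 lies in the 151–200 band, which corresponds to 0.10929–0.14139 ppm.
C = 0.10929 + (181−151)×(0.14139−0.10929)/(200−151) = 0.10929 + 30×0.03210/49 ≈ 0.1289431 ppm → 0.12894 ppm to 5 dp.

0.12894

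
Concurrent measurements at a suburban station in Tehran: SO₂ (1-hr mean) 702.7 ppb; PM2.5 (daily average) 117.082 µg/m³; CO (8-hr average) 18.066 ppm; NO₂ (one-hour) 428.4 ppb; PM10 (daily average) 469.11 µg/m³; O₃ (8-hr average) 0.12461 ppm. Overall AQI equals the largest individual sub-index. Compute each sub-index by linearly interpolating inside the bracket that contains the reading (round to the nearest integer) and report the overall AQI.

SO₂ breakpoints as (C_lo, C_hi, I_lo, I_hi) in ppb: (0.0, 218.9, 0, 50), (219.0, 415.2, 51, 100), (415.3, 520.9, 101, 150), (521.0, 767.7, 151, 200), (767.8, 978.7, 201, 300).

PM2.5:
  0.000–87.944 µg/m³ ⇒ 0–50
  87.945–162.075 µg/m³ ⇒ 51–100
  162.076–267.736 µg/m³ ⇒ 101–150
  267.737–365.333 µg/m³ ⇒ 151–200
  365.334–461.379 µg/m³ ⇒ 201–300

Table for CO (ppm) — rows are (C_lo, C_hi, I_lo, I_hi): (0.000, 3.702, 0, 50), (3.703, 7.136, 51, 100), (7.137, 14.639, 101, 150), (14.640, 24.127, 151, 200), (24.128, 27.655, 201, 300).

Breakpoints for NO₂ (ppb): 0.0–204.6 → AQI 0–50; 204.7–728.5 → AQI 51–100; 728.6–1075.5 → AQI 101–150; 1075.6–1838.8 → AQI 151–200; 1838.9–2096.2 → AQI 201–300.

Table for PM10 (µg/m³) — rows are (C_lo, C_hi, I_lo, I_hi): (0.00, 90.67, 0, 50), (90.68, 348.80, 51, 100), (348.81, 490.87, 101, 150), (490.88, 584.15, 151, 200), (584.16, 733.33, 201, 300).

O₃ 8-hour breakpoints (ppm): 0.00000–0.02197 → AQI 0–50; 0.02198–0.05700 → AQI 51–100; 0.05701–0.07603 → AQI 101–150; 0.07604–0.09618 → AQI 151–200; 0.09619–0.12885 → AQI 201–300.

287

SO₂: row 521.0–767.7 (AQI 151–200). (200−151)·(702.7−521.0)/(767.7−521.0) + 151 = 49·181.7/246.7 + 151 ≈ 187.09 → 187.
PM2.5: row 87.945–162.075 (AQI 51–100). (100−51)·(117.082−87.945)/(162.075−87.945) + 51 = 49·29.137/74.130 + 51 ≈ 70.26 → 70.
CO: row 14.640–24.127 (AQI 151–200). (200−151)·(18.066−14.640)/(24.127−14.640) + 151 = 49·3.426/9.487 + 151 ≈ 168.70 → 169.
NO₂ 428.4: bracket 204.7–728.5 → index 51–100; slope 49/523.8, offset 223.7.
AQI = 51 + 49/523.8·223.7 ≈ 71.93 ⇒ 72.
PM10: 469.11 lies in 348.81–490.87, so I_lo=101, I_hi=150, C_lo=348.81, C_hi=490.87.
(150−101)/(490.87−348.81) × (469.11−348.81) + 101 = 49/142.06 × 120.30 + 101 ≈ 142.49 → 142.
O₃: row 0.09619–0.12885 (AQI 201–300). (300−201)·(0.12461−0.09619)/(0.12885−0.09619) + 201 = 99·0.02842/0.03266 + 201 ≈ 287.15 → 287.
Sub-indices: SO₂→187, PM2.5→70, CO→169, NO₂→72, PM10→142, O₃→287. Overall AQI = max = 287; dominant pollutant is O₃.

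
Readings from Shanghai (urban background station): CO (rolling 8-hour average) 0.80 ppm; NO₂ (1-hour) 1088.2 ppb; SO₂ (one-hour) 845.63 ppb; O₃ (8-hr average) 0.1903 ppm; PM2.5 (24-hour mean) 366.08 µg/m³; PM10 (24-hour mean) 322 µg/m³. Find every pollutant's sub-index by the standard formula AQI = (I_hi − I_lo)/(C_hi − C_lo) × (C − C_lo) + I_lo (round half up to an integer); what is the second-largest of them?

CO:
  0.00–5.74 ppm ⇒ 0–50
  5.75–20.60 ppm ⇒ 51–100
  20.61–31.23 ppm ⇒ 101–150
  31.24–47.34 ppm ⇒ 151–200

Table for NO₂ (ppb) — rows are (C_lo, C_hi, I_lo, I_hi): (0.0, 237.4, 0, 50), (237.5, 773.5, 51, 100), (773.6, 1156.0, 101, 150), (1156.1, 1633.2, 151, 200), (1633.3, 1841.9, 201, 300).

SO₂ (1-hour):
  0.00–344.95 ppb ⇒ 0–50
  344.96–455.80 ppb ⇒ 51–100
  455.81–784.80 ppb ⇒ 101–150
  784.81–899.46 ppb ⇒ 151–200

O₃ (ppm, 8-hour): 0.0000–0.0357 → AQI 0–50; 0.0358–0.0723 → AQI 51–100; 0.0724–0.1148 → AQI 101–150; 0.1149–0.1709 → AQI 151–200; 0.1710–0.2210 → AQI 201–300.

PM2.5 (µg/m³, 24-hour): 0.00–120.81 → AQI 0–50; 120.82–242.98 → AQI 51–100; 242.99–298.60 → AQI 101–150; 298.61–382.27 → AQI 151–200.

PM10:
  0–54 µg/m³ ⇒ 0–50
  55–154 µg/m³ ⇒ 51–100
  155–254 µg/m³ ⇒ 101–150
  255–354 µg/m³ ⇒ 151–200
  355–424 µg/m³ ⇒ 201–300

191

CO: 0.80 ∈ [0.00, 5.74] ↔ index [0, 50].
0 + (0.80−0.00)·(50−0)/(5.74−0.00) = 0 + 0.80·50/5.74 ≈ 6.97, so AQI = 7.
NO₂ 1088.2: bracket 773.6–1156.0 → index 101–150; slope 49/382.4, offset 314.6.
AQI = 101 + 49/382.4·314.6 ≈ 141.31 ⇒ 141.
SO₂: row 784.81–899.46 (AQI 151–200). (200−151)·(845.63−784.81)/(899.46−784.81) + 151 = 49·60.82/114.65 + 151 ≈ 176.99 → 177.
O₃: 0.1903 lies in 0.1710–0.2210, so I_lo=201, I_hi=300, C_lo=0.1710, C_hi=0.2210.
(300−201)/(0.2210−0.1710) × (0.1903−0.1710) + 201 = 99/0.0500 × 0.0193 + 201 ≈ 239.21 → 239.
PM2.5 366.08: bracket 298.61–382.27 → index 151–200; slope 49/83.66, offset 67.47.
AQI = 151 + 49/83.66·67.47 ≈ 190.52 ⇒ 191.
PM10: 322 ∈ [255, 354] ↔ index [151, 200].
151 + (322−255)·(200−151)/(354−255) = 151 + 67·49/99 ≈ 184.16, so AQI = 184.
Sub-indices: CO→7, NO₂→141, SO₂→177, O₃→239, PM2.5→191, PM10→184. Ranked high→low: 239, 191, 184, 177, 141, 7. Second-highest sub-index = 191.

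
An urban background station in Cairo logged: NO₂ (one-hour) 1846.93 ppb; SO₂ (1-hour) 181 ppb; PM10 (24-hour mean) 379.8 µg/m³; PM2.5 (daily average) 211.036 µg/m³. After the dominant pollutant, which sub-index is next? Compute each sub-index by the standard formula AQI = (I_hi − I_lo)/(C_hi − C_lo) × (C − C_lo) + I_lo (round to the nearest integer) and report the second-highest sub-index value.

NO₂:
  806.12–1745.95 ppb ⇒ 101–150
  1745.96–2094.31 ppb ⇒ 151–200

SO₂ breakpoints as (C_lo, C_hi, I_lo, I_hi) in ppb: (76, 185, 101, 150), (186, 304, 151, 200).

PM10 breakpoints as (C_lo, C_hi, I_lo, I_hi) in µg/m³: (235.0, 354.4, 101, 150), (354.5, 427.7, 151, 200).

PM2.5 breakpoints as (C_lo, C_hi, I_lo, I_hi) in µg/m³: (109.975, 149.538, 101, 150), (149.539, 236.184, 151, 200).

NO₂: 1846.93 lies in 1745.96–2094.31, so I_lo=151, I_hi=200, C_lo=1745.96, C_hi=2094.31.
(200−151)/(2094.31−1745.96) × (1846.93−1745.96) + 151 = 49/348.35 × 100.97 + 151 ≈ 165.20 → 165.
SO₂: 181 lies in 76–185, so I_lo=101, I_hi=150, C_lo=76, C_hi=185.
(150−101)/(185−76) × (181−76) + 101 = 49/109 × 105 + 101 ≈ 148.20 → 148.
PM10: 379.8 lies in 354.5–427.7, so I_lo=151, I_hi=200, C_lo=354.5, C_hi=427.7.
(200−151)/(427.7−354.5) × (379.8−354.5) + 151 = 49/73.2 × 25.3 + 151 ≈ 167.94 → 168.
PM2.5: row 149.539–236.184 (AQI 151–200). (200−151)·(211.036−149.539)/(236.184−149.539) + 151 = 49·61.497/86.645 + 151 ≈ 185.78 → 186.
Sub-indices: NO₂→165, SO₂→148, PM10→168, PM2.5→186. Ranked high→low: 186, 168, 165, 148. Second-highest sub-index = 168.

168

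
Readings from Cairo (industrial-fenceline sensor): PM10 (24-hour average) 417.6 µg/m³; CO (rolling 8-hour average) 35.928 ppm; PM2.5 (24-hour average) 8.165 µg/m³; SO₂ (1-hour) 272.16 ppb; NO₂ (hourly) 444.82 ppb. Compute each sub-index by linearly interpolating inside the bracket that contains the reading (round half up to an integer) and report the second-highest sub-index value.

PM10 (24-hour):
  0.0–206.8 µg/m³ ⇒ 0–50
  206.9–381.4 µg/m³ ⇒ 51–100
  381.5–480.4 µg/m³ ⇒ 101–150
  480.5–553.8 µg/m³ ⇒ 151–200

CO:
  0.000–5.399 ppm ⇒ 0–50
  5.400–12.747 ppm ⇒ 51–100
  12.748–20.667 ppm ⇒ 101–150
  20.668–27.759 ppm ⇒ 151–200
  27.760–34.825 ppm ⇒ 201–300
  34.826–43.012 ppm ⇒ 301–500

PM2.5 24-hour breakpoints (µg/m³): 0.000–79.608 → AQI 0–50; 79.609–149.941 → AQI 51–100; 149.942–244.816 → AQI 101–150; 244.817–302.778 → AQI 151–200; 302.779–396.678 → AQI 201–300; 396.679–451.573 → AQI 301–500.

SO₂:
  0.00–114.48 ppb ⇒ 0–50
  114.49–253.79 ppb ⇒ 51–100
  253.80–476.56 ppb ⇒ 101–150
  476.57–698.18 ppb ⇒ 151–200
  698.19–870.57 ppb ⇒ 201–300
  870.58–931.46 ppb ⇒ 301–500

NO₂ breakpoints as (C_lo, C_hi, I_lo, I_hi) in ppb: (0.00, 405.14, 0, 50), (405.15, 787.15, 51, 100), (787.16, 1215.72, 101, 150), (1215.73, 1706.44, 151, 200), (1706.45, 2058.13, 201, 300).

119

PM10: 417.6 lies in 381.5–480.4, so I_lo=101, I_hi=150, C_lo=381.5, C_hi=480.4.
(150−101)/(480.4−381.5) × (417.6−381.5) + 101 = 49/98.9 × 36.1 + 101 ≈ 118.89 → 119.
CO: 35.928 lies in 34.826–43.012, so I_lo=301, I_hi=500, C_lo=34.826, C_hi=43.012.
(500−301)/(43.012−34.826) × (35.928−34.826) + 301 = 199/8.186 × 1.102 + 301 ≈ 327.79 → 328.
PM2.5: 8.165 lies in 0.000–79.608, so I_lo=0, I_hi=50, C_lo=0.000, C_hi=79.608.
(50−0)/(79.608−0.000) × (8.165−0.000) + 0 = 50/79.608 × 8.165 + 0 ≈ 5.13 → 5.
SO₂: 272.16 ∈ [253.80, 476.56] ↔ index [101, 150].
101 + (272.16−253.80)·(150−101)/(476.56−253.80) = 101 + 18.36·49/222.76 ≈ 105.04, so AQI = 105.
NO₂ 444.82: bracket 405.15–787.15 → index 51–100; slope 49/382.00, offset 39.67.
AQI = 51 + 49/382.00·39.67 ≈ 56.09 ⇒ 56.
Sub-indices: PM10→119, CO→328, PM2.5→5, SO₂→105, NO₂→56. Ranked high→low: 328, 119, 105, 56, 5. Second-highest sub-index = 119.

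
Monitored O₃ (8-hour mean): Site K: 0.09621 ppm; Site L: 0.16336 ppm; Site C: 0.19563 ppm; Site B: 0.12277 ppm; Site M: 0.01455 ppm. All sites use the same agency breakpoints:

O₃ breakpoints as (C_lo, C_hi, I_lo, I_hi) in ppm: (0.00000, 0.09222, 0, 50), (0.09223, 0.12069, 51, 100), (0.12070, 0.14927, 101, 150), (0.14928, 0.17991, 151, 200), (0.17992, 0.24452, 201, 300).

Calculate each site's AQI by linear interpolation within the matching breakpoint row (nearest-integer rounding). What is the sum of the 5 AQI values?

Site K: row 0.09223–0.12069 (AQI 51–100). (100−51)·(0.09621−0.09223)/(0.12069−0.09223) + 51 = 49·0.00398/0.02846 + 51 ≈ 57.85 → 58.
Site L: row 0.14928–0.17991 (AQI 151–200). (200−151)·(0.16336−0.14928)/(0.17991−0.14928) + 151 = 49·0.01408/0.03063 + 151 ≈ 173.52 → 174.
Site C: 0.19563 lies in 0.17992–0.24452, so I_lo=201, I_hi=300, C_lo=0.17992, C_hi=0.24452.
(300−201)/(0.24452−0.17992) × (0.19563−0.17992) + 201 = 99/0.06460 × 0.01571 + 201 ≈ 225.08 → 225.
Site B 0.12277: bracket 0.12070–0.14927 → index 101–150; slope 49/0.02857, offset 0.00207.
AQI = 101 + 49/0.02857·0.00207 ≈ 104.55 ⇒ 105.
Site M 0.01455: bracket 0.00000–0.09222 → index 0–50; slope 50/0.09222, offset 0.01455.
AQI = 0 + 50/0.09222·0.01455 ≈ 7.89 ⇒ 8.
AQIs: Site K=58, Site L=174, Site C=225, Site B=105, Site M=8. Sum = 58 + 174 + 225 + 105 + 8 = 570.

570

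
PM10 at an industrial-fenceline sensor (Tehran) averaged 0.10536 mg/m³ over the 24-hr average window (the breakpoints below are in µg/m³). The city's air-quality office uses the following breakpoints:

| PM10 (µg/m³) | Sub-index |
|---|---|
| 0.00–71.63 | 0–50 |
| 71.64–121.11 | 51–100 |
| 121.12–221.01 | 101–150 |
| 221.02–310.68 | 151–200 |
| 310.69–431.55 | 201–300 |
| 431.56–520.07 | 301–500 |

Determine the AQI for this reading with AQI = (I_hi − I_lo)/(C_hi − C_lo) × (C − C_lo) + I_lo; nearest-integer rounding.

84

Convert: 0.10536 mg/m³ = 105.36 µg/m³.
PM10 105.36: bracket 71.64–121.11 → index 51–100; slope 49/49.47, offset 33.72.
AQI = 51 + 49/49.47·33.72 ≈ 84.40 ⇒ 84.
AQI 84 falls in the Moderate category.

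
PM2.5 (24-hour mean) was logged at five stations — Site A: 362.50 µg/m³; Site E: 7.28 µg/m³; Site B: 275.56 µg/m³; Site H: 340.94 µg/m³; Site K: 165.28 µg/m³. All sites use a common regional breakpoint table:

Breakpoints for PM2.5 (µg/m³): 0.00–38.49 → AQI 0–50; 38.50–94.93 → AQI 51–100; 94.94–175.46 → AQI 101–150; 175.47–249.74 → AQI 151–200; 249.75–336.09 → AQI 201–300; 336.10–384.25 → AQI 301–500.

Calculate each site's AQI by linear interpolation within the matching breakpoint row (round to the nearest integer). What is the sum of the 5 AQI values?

1115

Site A 362.50: bracket 336.10–384.25 → index 301–500; slope 199/48.15, offset 26.40.
AQI = 301 + 199/48.15·26.40 ≈ 410.11 ⇒ 410.
Site E 7.28: bracket 0.00–38.49 → index 0–50; slope 50/38.49, offset 7.28.
AQI = 0 + 50/38.49·7.28 ≈ 9.46 ⇒ 9.
Site B: 275.56 lies in 249.75–336.09, so I_lo=201, I_hi=300, C_lo=249.75, C_hi=336.09.
(300−201)/(336.09−249.75) × (275.56−249.75) + 201 = 99/86.34 × 25.81 + 201 ≈ 230.59 → 231.
Site H: 340.94 lies in 336.10–384.25, so I_lo=301, I_hi=500, C_lo=336.10, C_hi=384.25.
(500−301)/(384.25−336.10) × (340.94−336.10) + 301 = 199/48.15 × 4.84 + 301 ≈ 321.00 → 321.
Site K: row 94.94–175.46 (AQI 101–150). (150−101)·(165.28−94.94)/(175.46−94.94) + 101 = 49·70.34/80.52 + 101 ≈ 143.81 → 144.
AQIs: Site A=410, Site E=9, Site B=231, Site H=321, Site K=144. Sum = 410 + 9 + 231 + 321 + 144 = 1115.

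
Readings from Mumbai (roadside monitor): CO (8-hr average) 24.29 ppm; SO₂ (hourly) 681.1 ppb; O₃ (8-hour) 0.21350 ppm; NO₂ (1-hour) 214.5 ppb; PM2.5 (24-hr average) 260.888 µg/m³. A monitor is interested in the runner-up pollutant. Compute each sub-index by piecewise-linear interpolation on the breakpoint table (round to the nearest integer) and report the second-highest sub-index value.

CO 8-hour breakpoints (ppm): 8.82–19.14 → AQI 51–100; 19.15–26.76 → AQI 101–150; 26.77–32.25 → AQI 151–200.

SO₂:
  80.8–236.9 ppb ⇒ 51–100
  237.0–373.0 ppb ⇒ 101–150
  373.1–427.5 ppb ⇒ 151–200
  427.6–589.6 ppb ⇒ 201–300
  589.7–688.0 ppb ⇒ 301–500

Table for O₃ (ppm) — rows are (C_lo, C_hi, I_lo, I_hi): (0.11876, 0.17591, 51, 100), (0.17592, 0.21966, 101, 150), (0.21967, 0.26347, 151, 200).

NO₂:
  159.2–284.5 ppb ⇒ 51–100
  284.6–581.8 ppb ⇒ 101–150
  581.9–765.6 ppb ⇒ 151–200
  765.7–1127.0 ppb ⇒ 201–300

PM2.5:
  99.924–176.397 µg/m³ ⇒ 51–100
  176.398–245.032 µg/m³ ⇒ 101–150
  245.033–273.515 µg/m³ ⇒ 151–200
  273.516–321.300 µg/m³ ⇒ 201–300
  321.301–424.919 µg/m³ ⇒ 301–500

CO: row 19.15–26.76 (AQI 101–150). (150−101)·(24.29−19.15)/(26.76−19.15) + 101 = 49·5.14/7.61 + 101 ≈ 134.10 → 134.
SO₂: 681.1 lies in 589.7–688.0, so I_lo=301, I_hi=500, C_lo=589.7, C_hi=688.0.
(500−301)/(688.0−589.7) × (681.1−589.7) + 301 = 199/98.3 × 91.4 + 301 ≈ 486.03 → 486.
O₃ 0.21350: bracket 0.17592–0.21966 → index 101–150; slope 49/0.04374, offset 0.03758.
AQI = 101 + 49/0.04374·0.03758 ≈ 143.10 ⇒ 143.
NO₂ 214.5: bracket 159.2–284.5 → index 51–100; slope 49/125.3, offset 55.3.
AQI = 51 + 49/125.3·55.3 ≈ 72.63 ⇒ 73.
PM2.5: row 245.033–273.515 (AQI 151–200). (200−151)·(260.888−245.033)/(273.515−245.033) + 151 = 49·15.855/28.482 + 151 ≈ 178.28 → 178.
Sub-indices: CO→134, SO₂→486, O₃→143, NO₂→73, PM2.5→178. Ranked high→low: 486, 178, 143, 134, 73. Second-highest sub-index = 178.

178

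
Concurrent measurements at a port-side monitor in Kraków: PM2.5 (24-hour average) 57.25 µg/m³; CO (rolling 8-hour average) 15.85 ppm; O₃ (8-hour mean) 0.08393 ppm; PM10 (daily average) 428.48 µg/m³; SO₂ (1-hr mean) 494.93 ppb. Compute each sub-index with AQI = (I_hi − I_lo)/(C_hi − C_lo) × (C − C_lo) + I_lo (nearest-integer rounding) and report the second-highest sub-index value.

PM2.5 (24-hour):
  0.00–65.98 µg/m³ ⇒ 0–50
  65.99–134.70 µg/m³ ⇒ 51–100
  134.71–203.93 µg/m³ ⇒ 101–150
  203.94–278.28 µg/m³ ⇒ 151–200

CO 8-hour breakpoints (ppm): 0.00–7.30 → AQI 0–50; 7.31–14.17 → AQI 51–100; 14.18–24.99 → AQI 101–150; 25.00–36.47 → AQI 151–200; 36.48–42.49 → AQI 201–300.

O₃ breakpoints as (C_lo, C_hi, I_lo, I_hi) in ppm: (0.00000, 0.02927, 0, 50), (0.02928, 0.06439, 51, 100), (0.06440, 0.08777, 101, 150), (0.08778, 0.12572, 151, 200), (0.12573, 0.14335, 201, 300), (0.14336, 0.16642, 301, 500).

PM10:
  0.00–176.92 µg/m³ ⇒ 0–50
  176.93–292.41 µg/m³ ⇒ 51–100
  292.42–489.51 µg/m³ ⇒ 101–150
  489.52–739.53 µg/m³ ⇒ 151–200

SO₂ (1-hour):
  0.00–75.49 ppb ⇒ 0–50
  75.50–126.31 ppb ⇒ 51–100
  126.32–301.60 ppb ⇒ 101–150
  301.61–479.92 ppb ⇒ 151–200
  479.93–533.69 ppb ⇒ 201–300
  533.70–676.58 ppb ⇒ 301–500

142

PM2.5: 57.25 ∈ [0.00, 65.98] ↔ index [0, 50].
0 + (57.25−0.00)·(50−0)/(65.98−0.00) = 0 + 57.25·50/65.98 ≈ 43.38, so AQI = 43.
CO: row 14.18–24.99 (AQI 101–150). (150−101)·(15.85−14.18)/(24.99−14.18) + 101 = 49·1.67/10.81 + 101 ≈ 108.57 → 109.
O₃: 0.08393 lies in 0.06440–0.08777, so I_lo=101, I_hi=150, C_lo=0.06440, C_hi=0.08777.
(150−101)/(0.08777−0.06440) × (0.08393−0.06440) + 101 = 49/0.02337 × 0.01953 + 101 ≈ 141.95 → 142.
PM10: 428.48 lies in 292.42–489.51, so I_lo=101, I_hi=150, C_lo=292.42, C_hi=489.51.
(150−101)/(489.51−292.42) × (428.48−292.42) + 101 = 49/197.09 × 136.06 + 101 ≈ 134.83 → 135.
SO₂ 494.93: bracket 479.93–533.69 → index 201–300; slope 99/53.76, offset 15.00.
AQI = 201 + 99/53.76·15.00 ≈ 228.62 ⇒ 229.
Sub-indices: PM2.5→43, CO→109, O₃→142, PM10→135, SO₂→229. Ranked high→low: 229, 142, 135, 109, 43. Second-highest sub-index = 142.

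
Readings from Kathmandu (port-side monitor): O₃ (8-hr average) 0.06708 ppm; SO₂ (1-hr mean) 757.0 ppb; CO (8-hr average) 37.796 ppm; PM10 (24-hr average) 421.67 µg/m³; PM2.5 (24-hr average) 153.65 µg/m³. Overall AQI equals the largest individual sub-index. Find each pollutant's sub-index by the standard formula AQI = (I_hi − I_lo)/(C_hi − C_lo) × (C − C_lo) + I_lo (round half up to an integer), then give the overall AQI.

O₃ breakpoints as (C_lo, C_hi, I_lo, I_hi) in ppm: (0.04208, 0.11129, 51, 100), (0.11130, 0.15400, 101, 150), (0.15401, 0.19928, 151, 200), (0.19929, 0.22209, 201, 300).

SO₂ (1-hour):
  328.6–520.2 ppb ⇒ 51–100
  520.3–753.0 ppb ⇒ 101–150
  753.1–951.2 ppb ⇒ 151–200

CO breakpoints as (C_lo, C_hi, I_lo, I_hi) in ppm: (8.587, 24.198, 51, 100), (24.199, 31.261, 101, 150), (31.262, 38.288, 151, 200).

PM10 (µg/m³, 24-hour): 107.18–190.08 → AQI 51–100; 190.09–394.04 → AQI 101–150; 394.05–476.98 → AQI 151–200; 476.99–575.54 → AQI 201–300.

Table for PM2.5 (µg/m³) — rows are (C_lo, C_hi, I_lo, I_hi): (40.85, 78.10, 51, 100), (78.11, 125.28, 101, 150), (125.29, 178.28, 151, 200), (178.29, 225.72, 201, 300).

197

O₃: 0.06708 ∈ [0.04208, 0.11129] ↔ index [51, 100].
51 + (0.06708−0.04208)·(100−51)/(0.11129−0.04208) = 51 + 0.02500·49/0.06921 ≈ 68.70, so AQI = 69.
SO₂: 757.0 ∈ [753.1, 951.2] ↔ index [151, 200].
151 + (757.0−753.1)·(200−151)/(951.2−753.1) = 151 + 3.9·49/198.1 ≈ 151.96, so AQI = 152.
CO: 37.796 lies in 31.262–38.288, so I_lo=151, I_hi=200, C_lo=31.262, C_hi=38.288.
(200−151)/(38.288−31.262) × (37.796−31.262) + 151 = 49/7.026 × 6.534 + 151 ≈ 196.57 → 197.
PM10: 421.67 ∈ [394.05, 476.98] ↔ index [151, 200].
151 + (421.67−394.05)·(200−151)/(476.98−394.05) = 151 + 27.62·49/82.93 ≈ 167.32, so AQI = 167.
PM2.5: 153.65 ∈ [125.29, 178.28] ↔ index [151, 200].
151 + (153.65−125.29)·(200−151)/(178.28−125.29) = 151 + 28.36·49/52.99 ≈ 177.22, so AQI = 177.
Sub-indices: O₃→69, SO₂→152, CO→197, PM10→167, PM2.5→177. Overall AQI = max = 197; dominant pollutant is CO.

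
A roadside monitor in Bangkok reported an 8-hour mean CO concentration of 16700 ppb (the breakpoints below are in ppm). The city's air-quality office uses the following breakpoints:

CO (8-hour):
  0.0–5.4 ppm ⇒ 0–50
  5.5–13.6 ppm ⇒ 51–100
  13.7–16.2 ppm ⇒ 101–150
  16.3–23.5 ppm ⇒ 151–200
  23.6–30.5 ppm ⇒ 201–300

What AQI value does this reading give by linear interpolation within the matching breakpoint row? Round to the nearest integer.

Convert: 16700 ppb = 16.7 ppm.
CO: 16.7 lies in 16.3–23.5, so I_lo=151, I_hi=200, C_lo=16.3, C_hi=23.5.
(200−151)/(23.5−16.3) × (16.7−16.3) + 151 = 49/7.2 × 0.4 + 151 ≈ 153.72 → 154.
AQI 154 falls in the Unhealthy category.

154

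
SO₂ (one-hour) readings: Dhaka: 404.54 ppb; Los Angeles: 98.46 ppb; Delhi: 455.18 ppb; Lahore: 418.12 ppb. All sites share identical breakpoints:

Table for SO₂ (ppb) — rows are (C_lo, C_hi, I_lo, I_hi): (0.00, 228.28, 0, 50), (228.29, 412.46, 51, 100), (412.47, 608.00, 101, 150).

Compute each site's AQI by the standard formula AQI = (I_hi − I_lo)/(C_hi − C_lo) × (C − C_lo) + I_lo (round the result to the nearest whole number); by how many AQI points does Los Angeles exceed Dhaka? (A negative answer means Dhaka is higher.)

Dhaka: 404.54 lies in 228.29–412.46, so I_lo=51, I_hi=100, C_lo=228.29, C_hi=412.46.
(100−51)/(412.46−228.29) × (404.54−228.29) + 51 = 49/184.17 × 176.25 + 51 ≈ 97.89 → 98.
Los Angeles: 98.46 lies in 0.00–228.28, so I_lo=0, I_hi=50, C_lo=0.00, C_hi=228.28.
(50−0)/(228.28−0.00) × (98.46−0.00) + 0 = 50/228.28 × 98.46 + 0 ≈ 21.57 → 22.
Delhi: row 412.47–608.00 (AQI 101–150). (150−101)·(455.18−412.47)/(608.00−412.47) + 101 = 49·42.71/195.53 + 101 ≈ 111.70 → 112.
Lahore: 418.12 lies in 412.47–608.00, so I_lo=101, I_hi=150, C_lo=412.47, C_hi=608.00.
(150−101)/(608.00−412.47) × (418.12−412.47) + 101 = 49/195.53 × 5.65 + 101 ≈ 102.42 → 102.
AQIs: Dhaka=98, Los Angeles=22, Delhi=112, Lahore=102. Los Angeles (22) − Dhaka (98) = -76.

-76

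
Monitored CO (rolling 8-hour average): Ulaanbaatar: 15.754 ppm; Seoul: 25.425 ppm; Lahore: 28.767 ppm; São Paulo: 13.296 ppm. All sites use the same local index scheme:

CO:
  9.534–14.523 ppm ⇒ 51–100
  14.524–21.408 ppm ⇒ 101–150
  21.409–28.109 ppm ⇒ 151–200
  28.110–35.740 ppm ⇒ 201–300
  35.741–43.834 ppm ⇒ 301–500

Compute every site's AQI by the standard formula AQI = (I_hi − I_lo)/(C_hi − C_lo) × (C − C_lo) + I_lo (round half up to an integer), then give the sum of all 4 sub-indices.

Ulaanbaatar: 15.754 lies in 14.524–21.408, so I_lo=101, I_hi=150, C_lo=14.524, C_hi=21.408.
(150−101)/(21.408−14.524) × (15.754−14.524) + 101 = 49/6.884 × 1.230 + 101 ≈ 109.76 → 110.
Seoul: 25.425 lies in 21.409–28.109, so I_lo=151, I_hi=200, C_lo=21.409, C_hi=28.109.
(200−151)/(28.109−21.409) × (25.425−21.409) + 151 = 49/6.700 × 4.016 + 151 ≈ 180.37 → 180.
Lahore: 28.767 lies in 28.110–35.740, so I_lo=201, I_hi=300, C_lo=28.110, C_hi=35.740.
(300−201)/(35.740−28.110) × (28.767−28.110) + 201 = 99/7.630 × 0.657 + 201 ≈ 209.52 → 210.
São Paulo 13.296: bracket 9.534–14.523 → index 51–100; slope 49/4.989, offset 3.762.
AQI = 51 + 49/4.989·3.762 ≈ 87.95 ⇒ 88.
AQIs: Ulaanbaatar=110, Seoul=180, Lahore=210, São Paulo=88. Sum = 110 + 180 + 210 + 88 = 588.

588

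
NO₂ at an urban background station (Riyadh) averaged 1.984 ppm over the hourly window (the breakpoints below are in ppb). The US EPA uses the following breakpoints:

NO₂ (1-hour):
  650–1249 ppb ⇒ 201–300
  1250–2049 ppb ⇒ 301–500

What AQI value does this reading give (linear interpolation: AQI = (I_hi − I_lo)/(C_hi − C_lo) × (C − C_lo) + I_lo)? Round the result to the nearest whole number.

484

Convert: 1.984 ppm = 1984 ppb.
NO₂: 1984 ∈ [1250, 2049] ↔ index [301, 500].
301 + (1984−1250)·(500−301)/(2049−1250) = 301 + 734·199/799 ≈ 483.81, so AQI = 484.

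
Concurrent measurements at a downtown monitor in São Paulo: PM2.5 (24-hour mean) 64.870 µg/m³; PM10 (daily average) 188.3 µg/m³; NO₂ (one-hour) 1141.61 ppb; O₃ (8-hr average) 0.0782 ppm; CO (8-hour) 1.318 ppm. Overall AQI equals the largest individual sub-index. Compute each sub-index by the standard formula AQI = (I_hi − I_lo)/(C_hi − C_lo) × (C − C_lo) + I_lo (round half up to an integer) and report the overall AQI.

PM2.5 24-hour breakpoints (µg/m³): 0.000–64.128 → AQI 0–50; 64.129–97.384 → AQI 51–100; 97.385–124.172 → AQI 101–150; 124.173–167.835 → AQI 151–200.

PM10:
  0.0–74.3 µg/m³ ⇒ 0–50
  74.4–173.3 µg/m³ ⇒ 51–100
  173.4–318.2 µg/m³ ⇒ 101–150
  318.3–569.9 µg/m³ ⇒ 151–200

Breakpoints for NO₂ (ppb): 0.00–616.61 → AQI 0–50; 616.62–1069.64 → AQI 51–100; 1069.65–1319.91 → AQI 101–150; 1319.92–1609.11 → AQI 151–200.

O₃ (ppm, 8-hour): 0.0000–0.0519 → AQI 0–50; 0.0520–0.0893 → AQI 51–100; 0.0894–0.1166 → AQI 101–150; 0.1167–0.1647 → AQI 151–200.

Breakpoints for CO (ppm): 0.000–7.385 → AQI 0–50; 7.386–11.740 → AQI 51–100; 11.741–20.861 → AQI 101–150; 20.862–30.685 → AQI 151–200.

PM2.5: 64.870 ∈ [64.129, 97.384] ↔ index [51, 100].
51 + (64.870−64.129)·(100−51)/(97.384−64.129) = 51 + 0.741·49/33.255 ≈ 52.09, so AQI = 52.
PM10: 188.3 ∈ [173.4, 318.2] ↔ index [101, 150].
101 + (188.3−173.4)·(150−101)/(318.2−173.4) = 101 + 14.9·49/144.8 ≈ 106.04, so AQI = 106.
NO₂: 1141.61 ∈ [1069.65, 1319.91] ↔ index [101, 150].
101 + (1141.61−1069.65)·(150−101)/(1319.91−1069.65) = 101 + 71.96·49/250.26 ≈ 115.09, so AQI = 115.
O₃: 0.0782 lies in 0.0520–0.0893, so I_lo=51, I_hi=100, C_lo=0.0520, C_hi=0.0893.
(100−51)/(0.0893−0.0520) × (0.0782−0.0520) + 51 = 49/0.0373 × 0.0262 + 51 ≈ 85.42 → 85.
CO: 1.318 lies in 0.000–7.385, so I_lo=0, I_hi=50, C_lo=0.000, C_hi=7.385.
(50−0)/(7.385−0.000) × (1.318−0.000) + 0 = 50/7.385 × 1.318 + 0 ≈ 8.92 → 9.
Sub-indices: PM2.5→52, PM10→106, NO₂→115, O₃→85, CO→9. Overall AQI = max = 115; dominant pollutant is NO₂.
AQI 115: Unhealthy for Sensitive Groups.

115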